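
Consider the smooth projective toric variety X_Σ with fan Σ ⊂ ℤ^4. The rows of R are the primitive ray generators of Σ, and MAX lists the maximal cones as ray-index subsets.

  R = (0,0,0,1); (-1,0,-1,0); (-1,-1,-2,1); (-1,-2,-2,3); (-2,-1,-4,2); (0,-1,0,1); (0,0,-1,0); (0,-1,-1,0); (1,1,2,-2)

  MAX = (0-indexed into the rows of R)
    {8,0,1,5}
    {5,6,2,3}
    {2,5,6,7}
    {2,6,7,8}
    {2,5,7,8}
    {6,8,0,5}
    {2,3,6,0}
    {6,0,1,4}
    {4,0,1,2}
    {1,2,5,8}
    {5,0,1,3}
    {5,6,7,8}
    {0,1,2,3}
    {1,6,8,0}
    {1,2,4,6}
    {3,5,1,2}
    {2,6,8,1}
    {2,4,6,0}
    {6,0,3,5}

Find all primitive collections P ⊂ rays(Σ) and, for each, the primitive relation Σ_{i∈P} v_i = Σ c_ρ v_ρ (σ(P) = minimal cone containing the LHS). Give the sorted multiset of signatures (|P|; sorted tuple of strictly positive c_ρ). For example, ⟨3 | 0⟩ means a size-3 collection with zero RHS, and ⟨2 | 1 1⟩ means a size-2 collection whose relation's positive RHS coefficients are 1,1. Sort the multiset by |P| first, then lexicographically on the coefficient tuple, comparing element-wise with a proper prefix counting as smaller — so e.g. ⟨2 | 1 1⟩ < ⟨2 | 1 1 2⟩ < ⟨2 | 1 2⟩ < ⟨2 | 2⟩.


|primitive collections| = 14. Relations:

  P = {3,8}:  v_{3} + v_{8} = v_{5}  ⇒ sig = ⟨2 | 1⟩
  P = {0,7}:  v_{0} + v_{7} = v_{5} + v_{6}  ⇒ sig = ⟨2 | 1 1⟩
  P = {4,8}:  v_{4} + v_{8} = v_{1} + v_{6}  ⇒ sig = ⟨2 | 1 1⟩
  P = {3,7}:  v_{3} + v_{7} = v_{2} + 2·v_{5} + v_{6}  ⇒ sig = ⟨2 | 1 1 2⟩
  P = {1,7}:  v_{1} + v_{7} = 2·v_{2} + v_{8}  ⇒ sig = ⟨2 | 1 2⟩
  P = {4,5}:  v_{4} + v_{5} = v_{0} + 2·v_{2}  ⇒ sig = ⟨2 | 1 2⟩
  P = {4,7}:  v_{4} + v_{7} = 2·v_{2} + v_{6}  ⇒ sig = ⟨2 | 1 2⟩
  P = {3,4}:  v_{3} + v_{4} = 2·v_{0} + 3·v_{2}  ⇒ sig = ⟨2 | 2 3⟩
  P = {0,2,8}:  v_{0} + v_{2} + v_{8} = 0  ⇒ sig = ⟨3 | 0⟩
  P = {0,2,5}:  v_{0} + v_{2} + v_{5} = v_{3}  ⇒ sig = ⟨3 | 1⟩
  P = {1,5,6}:  v_{1} + v_{5} + v_{6} = v_{2}  ⇒ sig = ⟨3 | 1⟩
  P = {1,3,6}:  v_{1} + v_{3} + v_{6} = v_{0} + 2·v_{2}  ⇒ sig = ⟨3 | 1 2⟩
  P = {0,1,2,6}:  v_{0} + v_{1} + v_{2} + v_{6} = v_{4}  ⇒ sig = ⟨4 | 1⟩
  P = {2,5,6,8}:  v_{2} + v_{5} + v_{6} + v_{8} = v_{7}  ⇒ sig = ⟨4 | 1⟩

Signatures (|P|; sorted positive RHS coefficients), sorted:
    |P|=2: 8 collections, coeffs (1), (1,1), (1,1), (1,1,2), (1,2), (1,2), (1,2), (2,3)
    |P|=3: 4 collections, coeffs (), (1), (1), (1,2)
    |P|=4: 2 collections, coeffs (1), (1)


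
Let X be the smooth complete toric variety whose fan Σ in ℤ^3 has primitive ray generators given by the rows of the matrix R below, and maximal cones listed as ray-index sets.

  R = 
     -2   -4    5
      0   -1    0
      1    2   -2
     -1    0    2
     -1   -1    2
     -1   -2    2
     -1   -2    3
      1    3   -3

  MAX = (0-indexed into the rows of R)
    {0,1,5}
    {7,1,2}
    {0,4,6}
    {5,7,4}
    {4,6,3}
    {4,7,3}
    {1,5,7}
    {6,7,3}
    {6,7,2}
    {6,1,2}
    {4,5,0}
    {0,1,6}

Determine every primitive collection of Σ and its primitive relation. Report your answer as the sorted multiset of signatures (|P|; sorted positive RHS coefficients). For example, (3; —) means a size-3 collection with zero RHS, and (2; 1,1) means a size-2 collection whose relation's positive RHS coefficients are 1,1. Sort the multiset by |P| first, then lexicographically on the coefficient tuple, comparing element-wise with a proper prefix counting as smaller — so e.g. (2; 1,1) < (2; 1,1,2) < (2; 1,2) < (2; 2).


Primitive collections (12):

  P={2,5}:  v_{2} + v_{5} = 0 ; sig = (2; —)
  P={0,2}:  v_{0} + v_{2} = v_{6} ; sig = (2; 1)
  P={0,7}:  v_{0} + v_{7} = v_{4} ; sig = (2; 1)
  P={1,3}:  v_{1} + v_{3} = v_{4} ; sig = (2; 1)
  P={1,4}:  v_{1} + v_{4} = v_{5} ; sig = (2; 1)
  P={5,6}:  v_{5} + v_{6} = v_{0} ; sig = (2; 1)
  P={2,4}:  v_{2} + v_{4} = v_{6} + v_{7} ; sig = (2; 1,1)
  P={0,3}:  v_{0} + v_{3} = 2·v_{4} + v_{6} ; sig = (2; 1,2)
  P={3,5}:  v_{3} + v_{5} = 2·v_{4} ; sig = (2; 2)
  P={2,3}:  v_{2} + v_{3} = 2·v_{6} + 2·v_{7} ; sig = (2; 2,2)
  P={1,6,7}:  v_{1} + v_{6} + v_{7} = 0 ; sig = (3; —)
  P={4,6,7}:  v_{4} + v_{6} + v_{7} = v_{3} ; sig = (3; 1)

Signatures (|P|; sorted positive RHS coefficients), sorted:
    (2; —)
    (2; 1)
    (2; 1)
    (2; 1)
    (2; 1)
    (2; 1)
    (2; 1,1)
    (2; 1,2)
    (2; 2)
    (2; 2,2)
    (3; —)
    (3; 1)


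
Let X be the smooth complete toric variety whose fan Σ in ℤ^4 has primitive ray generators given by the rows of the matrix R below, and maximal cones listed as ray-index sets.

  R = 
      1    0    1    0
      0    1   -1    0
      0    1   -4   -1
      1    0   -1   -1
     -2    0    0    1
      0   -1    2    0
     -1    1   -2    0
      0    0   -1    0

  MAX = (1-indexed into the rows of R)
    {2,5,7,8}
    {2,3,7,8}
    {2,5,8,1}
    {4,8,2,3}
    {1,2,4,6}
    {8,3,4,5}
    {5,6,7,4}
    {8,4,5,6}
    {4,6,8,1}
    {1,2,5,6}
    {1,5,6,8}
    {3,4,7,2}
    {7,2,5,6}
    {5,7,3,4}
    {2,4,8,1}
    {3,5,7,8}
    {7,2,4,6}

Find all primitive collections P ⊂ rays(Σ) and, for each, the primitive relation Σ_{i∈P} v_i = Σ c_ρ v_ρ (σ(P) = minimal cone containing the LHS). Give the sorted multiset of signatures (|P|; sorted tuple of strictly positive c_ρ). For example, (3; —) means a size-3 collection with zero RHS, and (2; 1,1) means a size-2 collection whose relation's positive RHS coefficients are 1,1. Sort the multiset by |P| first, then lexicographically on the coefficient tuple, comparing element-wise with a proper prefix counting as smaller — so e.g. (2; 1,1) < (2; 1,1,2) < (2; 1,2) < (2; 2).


The 9 primitive collections of Σ (r=8, n=4):

  P={1,7}:  v_{1} + v_{7} = v_{2} — sig = (2; 1)
  P={1,3}:  v_{1} + v_{3} = v_{2} + v_{4} + v_{8} — sig = (2; 1,1,1)
  P={3,6}:  v_{3} + v_{6} = 2·v_{4} + v_{5} — sig = (2; 1,2)
  P={1,4,5}:  v_{1} + v_{4} + v_{5} = 0 — sig = (3; —)
  P={2,6,8}:  v_{2} + v_{6} + v_{8} = 0 — sig = (3; —)
  P={2,4,5}:  v_{2} + v_{4} + v_{5} = v_{7} — sig = (3; 1)
  P={4,7,8}:  v_{4} + v_{7} + v_{8} = v_{3} — sig = (3; 1)
  P={6,7,8}:  v_{6} + v_{7} + v_{8} = v_{4} + v_{5} — sig = (3; 1,1)
  P={2,3,5}:  v_{2} + v_{3} + v_{5} = 2·v_{7} + v_{8} — sig = (3; 1,2)

Signatures (|P|; sorted positive RHS coefficients), sorted:
[(2; 1), (2; 1,1,1), (2; 1,2), (3; —), (3; —), (3; 1), (3; 1), (3; 1,1), (3; 1,2)]


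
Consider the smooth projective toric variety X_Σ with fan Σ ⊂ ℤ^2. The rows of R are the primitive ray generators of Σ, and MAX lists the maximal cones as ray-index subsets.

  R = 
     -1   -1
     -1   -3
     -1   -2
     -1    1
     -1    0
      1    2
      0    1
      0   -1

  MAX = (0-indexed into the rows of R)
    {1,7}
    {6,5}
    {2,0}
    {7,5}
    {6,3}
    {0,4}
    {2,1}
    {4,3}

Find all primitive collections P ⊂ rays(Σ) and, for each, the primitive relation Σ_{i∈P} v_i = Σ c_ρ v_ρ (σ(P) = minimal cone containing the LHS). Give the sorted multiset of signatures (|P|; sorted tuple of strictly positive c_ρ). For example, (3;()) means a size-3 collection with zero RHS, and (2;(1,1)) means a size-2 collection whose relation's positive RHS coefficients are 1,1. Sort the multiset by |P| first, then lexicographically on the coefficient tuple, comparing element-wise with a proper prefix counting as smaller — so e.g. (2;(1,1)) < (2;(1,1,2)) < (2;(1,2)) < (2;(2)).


Δ(Σ) — 8 vertices, 20 min non-faces:

  • {2,5}:  v_{2} + v_{5} = 0  ⟹  sig = (2;())
  • {6,7}:  v_{6} + v_{7} = 0  ⟹  sig = (2;())
  • {0,5}:  v_{0} + v_{5} = v_{6}  ⟹  sig = (2;(1))
  • {0,6}:  v_{0} + v_{6} = v_{4}  ⟹  sig = (2;(1))
  • {0,7}:  v_{0} + v_{7} = v_{2}  ⟹  sig = (2;(1))
  • {1,5}:  v_{1} + v_{5} = v_{7}  ⟹  sig = (2;(1))
  • {1,6}:  v_{1} + v_{6} = v_{2}  ⟹  sig = (2;(1))
  • {2,6}:  v_{2} + v_{6} = v_{0}  ⟹  sig = (2;(1))
  • {2,7}:  v_{2} + v_{7} = v_{1}  ⟹  sig = (2;(1))
  • {3,7}:  v_{3} + v_{7} = v_{4}  ⟹  sig = (2;(1))
  • {4,6}:  v_{4} + v_{6} = v_{3}  ⟹  sig = (2;(1))
  • {4,7}:  v_{4} + v_{7} = v_{0}  ⟹  sig = (2;(1))
  • {1,4}:  v_{1} + v_{4} = v_{0} + v_{2}  ⟹  sig = (2;(1,1))
  • {2,3}:  v_{2} + v_{3} = v_{0} + v_{4}  ⟹  sig = (2;(1,1))
  • {0,1}:  v_{0} + v_{1} = 2·v_{2}  ⟹  sig = (2;(2))
  • {0,3}:  v_{0} + v_{3} = 2·v_{4}  ⟹  sig = (2;(2))
  • {1,3}:  v_{1} + v_{3} = 2·v_{0}  ⟹  sig = (2;(2))
  • {2,4}:  v_{2} + v_{4} = 2·v_{0}  ⟹  sig = (2;(2))
  • {4,5}:  v_{4} + v_{5} = 2·v_{6}  ⟹  sig = (2;(2))
  • {3,5}:  v_{3} + v_{5} = 3·v_{6}  ⟹  sig = (2;(3))

Signatures (|P|; sorted positive RHS coefficients), sorted:
    |P|=2: 20 collections, coeffs (), (), (1), (1), (1), (1), (1), (1), (1), (1), (1), (1), (1,1), (1,1), (2), (2), (2), (2), (2), (3)


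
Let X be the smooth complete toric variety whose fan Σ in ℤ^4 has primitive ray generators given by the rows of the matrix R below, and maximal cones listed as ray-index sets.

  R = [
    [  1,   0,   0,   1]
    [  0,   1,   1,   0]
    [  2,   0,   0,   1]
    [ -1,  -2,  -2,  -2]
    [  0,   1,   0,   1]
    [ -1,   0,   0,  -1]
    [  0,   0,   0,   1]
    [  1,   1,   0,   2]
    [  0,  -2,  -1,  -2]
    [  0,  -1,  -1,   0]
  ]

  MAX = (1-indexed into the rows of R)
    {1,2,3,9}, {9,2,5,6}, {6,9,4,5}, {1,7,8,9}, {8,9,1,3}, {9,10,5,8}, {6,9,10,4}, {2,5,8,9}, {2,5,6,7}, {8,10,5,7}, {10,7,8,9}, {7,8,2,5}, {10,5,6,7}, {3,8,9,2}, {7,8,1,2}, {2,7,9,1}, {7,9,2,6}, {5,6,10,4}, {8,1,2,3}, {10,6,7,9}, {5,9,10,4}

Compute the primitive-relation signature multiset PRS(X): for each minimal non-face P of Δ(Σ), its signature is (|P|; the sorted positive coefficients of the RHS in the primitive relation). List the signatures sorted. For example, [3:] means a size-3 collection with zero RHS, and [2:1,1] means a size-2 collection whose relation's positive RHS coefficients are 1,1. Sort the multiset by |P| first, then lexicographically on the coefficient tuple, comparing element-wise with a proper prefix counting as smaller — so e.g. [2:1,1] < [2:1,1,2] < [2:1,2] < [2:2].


The 18 primitive collections of Σ (r=10, n=4):

  P={1,6}:  v_{1} + v_{6} = 0  so sig = [2:]
  P={2,10}:  v_{2} + v_{10} = 0  so sig = [2:]
  P={1,5}:  v_{1} + v_{5} = v_{8}  so sig = [2:1]
  P={6,8}:  v_{6} + v_{8} = v_{5}  so sig = [2:1]
  P={1,4}:  v_{1} + v_{4} = v_{5} + v_{9} + v_{10}  so sig = [2:1,1,1]
  P={1,10}:  v_{1} + v_{10} = v_{7} + v_{8} + v_{9}  so sig = [2:1,1,1]
  P={2,4}:  v_{2} + v_{4} = v_{5} + v_{6} + v_{9}  so sig = [2:1,1,1]
  P={3,6}:  v_{3} + v_{6} = v_{2} + v_{8} + v_{9}  so sig = [2:1,1,1]
  P={3,10}:  v_{3} + v_{10} = v_{1} + v_{8} + v_{9}  so sig = [2:1,1,1]
  P={3,4}:  v_{3} + v_{4} = v_{5} + v_{8} + 2·v_{9}  so sig = [2:1,1,2]
  P={3,5}:  v_{3} + v_{5} = v_{2} + 2·v_{8} + v_{9}  so sig = [2:1,1,2]
  P={4,8}:  v_{4} + v_{8} = 2·v_{5} + v_{9} + v_{10}  so sig = [2:1,1,2]
  P={4,7}:  v_{4} + v_{7} = v_{6} + 2·v_{10}  so sig = [2:1,2]
  P={3,7}:  v_{3} + v_{7} = 2·v_{1}  so sig = [2:2]
  P={5,7,9}:  v_{5} + v_{7} + v_{9} = v_{10}  so sig = [3:1]
  P={1,2,8,9}:  v_{1} + v_{2} + v_{8} + v_{9} = v_{3}  so sig = [4:1]
  P={2,7,8,9}:  v_{2} + v_{7} + v_{8} + v_{9} = v_{1}  so sig = [4:1]
  P={5,6,9,10}:  v_{5} + v_{6} + v_{9} + v_{10} = v_{4}  so sig = [4:1]

Hence PRS(X_Σ) =
[[2:], [2:], [2:1], [2:1], [2:1,1,1], [2:1,1,1], [2:1,1,1], [2:1,1,1], [2:1,1,1], [2:1,1,2], [2:1,1,2], [2:1,1,2], [2:1,2], [2:2], [3:1], [4:1], [4:1], [4:1]]


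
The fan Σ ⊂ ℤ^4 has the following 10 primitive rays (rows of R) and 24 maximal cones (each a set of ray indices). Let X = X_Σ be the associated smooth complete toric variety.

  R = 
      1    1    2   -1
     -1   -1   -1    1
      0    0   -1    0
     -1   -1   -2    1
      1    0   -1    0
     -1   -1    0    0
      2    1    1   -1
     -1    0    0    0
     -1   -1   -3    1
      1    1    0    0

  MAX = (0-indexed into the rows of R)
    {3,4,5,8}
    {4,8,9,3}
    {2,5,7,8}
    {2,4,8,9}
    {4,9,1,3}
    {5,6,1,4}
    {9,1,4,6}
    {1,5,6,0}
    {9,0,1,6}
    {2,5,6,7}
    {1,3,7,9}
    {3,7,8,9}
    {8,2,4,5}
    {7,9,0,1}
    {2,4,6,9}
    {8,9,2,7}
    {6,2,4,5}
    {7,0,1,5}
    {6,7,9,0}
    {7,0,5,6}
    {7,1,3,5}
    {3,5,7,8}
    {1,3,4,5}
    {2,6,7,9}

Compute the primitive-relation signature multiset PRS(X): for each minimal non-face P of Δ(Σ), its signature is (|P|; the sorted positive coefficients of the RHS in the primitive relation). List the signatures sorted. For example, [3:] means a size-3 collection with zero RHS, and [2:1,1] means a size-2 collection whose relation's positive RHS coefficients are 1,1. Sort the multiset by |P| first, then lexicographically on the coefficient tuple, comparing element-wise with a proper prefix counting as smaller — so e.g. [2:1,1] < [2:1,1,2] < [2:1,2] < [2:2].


Minimal non-faces — 12 found among 10 rays, 24 max cones:

  P = {0,3}:  v_{0} + v_{3} = 0  ⟹  sig = [2:]
  P = {5,9}:  v_{5} + v_{9} = 0  ⟹  sig = [2:]
  P = {0,4}:  v_{0} + v_{4} = v_{6}  ⟹  sig = [2:1]
  P = {0,8}:  v_{0} + v_{8} = v_{2}  ⟹  sig = [2:1]
  P = {1,2}:  v_{1} + v_{2} = v_{3}  ⟹  sig = [2:1]
  P = {2,3}:  v_{2} + v_{3} = v_{8}  ⟹  sig = [2:1]
  P = {3,6}:  v_{3} + v_{6} = v_{4}  ⟹  sig = [2:1]
  P = {4,7}:  v_{4} + v_{7} = v_{2}  ⟹  sig = [2:1]
  P = {0,2}:  v_{0} + v_{2} = v_{6} + v_{7}  ⟹  sig = [2:1,1]
  P = {6,8}:  v_{6} + v_{8} = v_{2} + v_{4}  ⟹  sig = [2:1,1]
  P = {1,8}:  v_{1} + v_{8} = 2·v_{3}  ⟹  sig = [2:2]
  P = {1,6,7}:  v_{1} + v_{6} + v_{7} = 0  ⟹  sig = [3:]

Hence PRS(X_Σ) =
    |P|=2: 11 collections, coeffs (), (), (1), (1), (1), (1), (1), (1), (1,1), (1,1), (2)
    |P|=3: 1 collection, coeffs ()


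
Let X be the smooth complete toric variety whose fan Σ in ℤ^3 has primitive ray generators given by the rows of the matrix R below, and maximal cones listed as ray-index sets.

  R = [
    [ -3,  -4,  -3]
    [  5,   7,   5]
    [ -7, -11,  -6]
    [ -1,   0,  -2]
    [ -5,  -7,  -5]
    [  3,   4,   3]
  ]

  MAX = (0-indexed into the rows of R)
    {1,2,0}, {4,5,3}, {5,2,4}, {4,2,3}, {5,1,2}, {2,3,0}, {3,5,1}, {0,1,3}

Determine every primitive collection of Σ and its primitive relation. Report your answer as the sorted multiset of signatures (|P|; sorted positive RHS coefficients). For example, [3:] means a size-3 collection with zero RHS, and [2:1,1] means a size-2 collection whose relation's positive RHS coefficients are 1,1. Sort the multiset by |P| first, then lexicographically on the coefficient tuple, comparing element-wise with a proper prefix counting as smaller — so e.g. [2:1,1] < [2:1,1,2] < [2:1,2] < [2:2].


The 5 primitive collections of Σ (r=6, n=3):

  {0,5}:  v_{0} + v_{5} = 0  ⇒ sig = [2:]
  {1,4}:  v_{1} + v_{4} = 0  ⇒ sig = [2:]
  {0,4}:  v_{0} + v_{4} = v_{2} + v_{3}  ⇒ sig = [2:1,1]
  {1,2,3}:  v_{1} + v_{2} + v_{3} = v_{0}  ⇒ sig = [3:1]
  {2,3,5}:  v_{2} + v_{3} + v_{5} = v_{4}  ⇒ sig = [3:1]

Hence PRS(X_Σ) =
    |P|=2: 3 collections, coeffs (), (), (1,1)
    |P|=3: 2 collections, coeffs (1), (1)


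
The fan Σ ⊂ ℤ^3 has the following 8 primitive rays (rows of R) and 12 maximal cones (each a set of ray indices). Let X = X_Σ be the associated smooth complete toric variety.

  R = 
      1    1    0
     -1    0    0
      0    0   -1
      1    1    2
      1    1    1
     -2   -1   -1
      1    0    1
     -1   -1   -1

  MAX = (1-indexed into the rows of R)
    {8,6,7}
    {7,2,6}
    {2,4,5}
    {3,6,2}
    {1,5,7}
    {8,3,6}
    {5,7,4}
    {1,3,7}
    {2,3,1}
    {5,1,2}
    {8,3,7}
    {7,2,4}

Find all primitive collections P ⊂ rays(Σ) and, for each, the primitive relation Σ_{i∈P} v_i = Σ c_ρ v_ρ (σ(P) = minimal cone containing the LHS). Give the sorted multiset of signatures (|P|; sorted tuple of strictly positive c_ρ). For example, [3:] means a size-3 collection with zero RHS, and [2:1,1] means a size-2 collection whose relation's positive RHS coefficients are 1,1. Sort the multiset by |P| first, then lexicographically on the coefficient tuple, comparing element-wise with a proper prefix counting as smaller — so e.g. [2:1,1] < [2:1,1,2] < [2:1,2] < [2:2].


|primitive collections| = 14. Relations:

  P = {5,8}:  v_{5} + v_{8} = 0  ⇒ sig = [2:]
  P = {1,8}:  v_{1} + v_{8} = v_{3}  ⇒ sig = [2:1]
  P = {2,8}:  v_{2} + v_{8} = v_{6}  ⇒ sig = [2:1]
  P = {3,4}:  v_{3} + v_{4} = v_{5}  ⇒ sig = [2:1]
  P = {3,5}:  v_{3} + v_{5} = v_{1}  ⇒ sig = [2:1]
  P = {5,6}:  v_{5} + v_{6} = v_{2}  ⇒ sig = [2:1]
  P = {1,6}:  v_{1} + v_{6} = v_{2} + v_{3}  ⇒ sig = [2:1,1]
  P = {4,8}:  v_{4} + v_{8} = v_{2} + v_{7}  ⇒ sig = [2:1,1]
  P = {4,6}:  v_{4} + v_{6} = 2·v_{2} + v_{7}  ⇒ sig = [2:1,2]
  P = {1,4}:  v_{1} + v_{4} = 2·v_{5}  ⇒ sig = [2:2]
  P = {2,3,7}:  v_{2} + v_{3} + v_{7} = 0  ⇒ sig = [3:]
  P = {1,2,7}:  v_{1} + v_{2} + v_{7} = v_{5}  ⇒ sig = [3:1]
  P = {2,5,7}:  v_{2} + v_{5} + v_{7} = v_{4}  ⇒ sig = [3:1]
  P = {3,6,7}:  v_{3} + v_{6} + v_{7} = v_{8}  ⇒ sig = [3:1]

Sorted signature multiset PRS(X):
    [2:]
    [2:1]
    [2:1]
    [2:1]
    [2:1]
    [2:1]
    [2:1,1]
    [2:1,1]
    [2:1,2]
    [2:2]
    [3:]
    [3:1]
    [3:1]
    [3:1]


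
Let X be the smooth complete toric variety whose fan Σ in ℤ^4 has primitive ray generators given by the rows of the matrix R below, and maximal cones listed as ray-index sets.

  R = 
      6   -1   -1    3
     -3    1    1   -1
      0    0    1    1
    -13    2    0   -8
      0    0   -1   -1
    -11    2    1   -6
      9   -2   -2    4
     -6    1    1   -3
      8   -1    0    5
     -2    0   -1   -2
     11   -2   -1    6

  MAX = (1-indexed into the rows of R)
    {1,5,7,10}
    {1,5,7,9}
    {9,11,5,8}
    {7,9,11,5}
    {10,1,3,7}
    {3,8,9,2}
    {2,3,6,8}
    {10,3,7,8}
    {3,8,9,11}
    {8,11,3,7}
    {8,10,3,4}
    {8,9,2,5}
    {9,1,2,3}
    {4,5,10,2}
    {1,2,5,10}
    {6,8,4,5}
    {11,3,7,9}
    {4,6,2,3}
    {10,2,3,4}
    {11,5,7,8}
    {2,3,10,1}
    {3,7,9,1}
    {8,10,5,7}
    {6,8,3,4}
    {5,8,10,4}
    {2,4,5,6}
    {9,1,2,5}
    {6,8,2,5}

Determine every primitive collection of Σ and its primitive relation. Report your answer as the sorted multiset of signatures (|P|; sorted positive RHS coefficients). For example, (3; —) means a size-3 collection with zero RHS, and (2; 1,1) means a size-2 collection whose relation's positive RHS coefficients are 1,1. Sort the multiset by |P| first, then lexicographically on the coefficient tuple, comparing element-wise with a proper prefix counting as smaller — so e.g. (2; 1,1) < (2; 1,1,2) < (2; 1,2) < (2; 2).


The 19 primitive collections of Σ (r=11, n=4):

  P={1,8}:  v_{1} + v_{8} = 0  →  sig = (2; —)
  P={3,5}:  v_{3} + v_{5} = 0  →  sig = (2; —)
  P={6,11}:  v_{6} + v_{11} = 0  →  sig = (2; —)
  P={2,7}:  v_{2} + v_{7} = v_{1}  →  sig = (2; 1)
  P={2,11}:  v_{2} + v_{11} = v_{9}  →  sig = (2; 1)
  P={4,11}:  v_{4} + v_{11} = v_{10}  →  sig = (2; 1)
  P={6,7}:  v_{6} + v_{7} = v_{10}  →  sig = (2; 1)
  P={6,9}:  v_{6} + v_{9} = v_{2}  →  sig = (2; 1)
  P={6,10}:  v_{6} + v_{10} = v_{4}  →  sig = (2; 1)
  P={9,10}:  v_{9} + v_{10} = v_{1}  →  sig = (2; 1)
  P={10,11}:  v_{10} + v_{11} = v_{7}  →  sig = (2; 1)
  P={1,6}:  v_{1} + v_{6} = v_{2} + v_{10}  →  sig = (2; 1,1)
  P={1,11}:  v_{1} + v_{11} = v_{7} + v_{9}  →  sig = (2; 1,1)
  P={4,9}:  v_{4} + v_{9} = v_{2} + v_{10}  →  sig = (2; 1,1)
  P={1,4}:  v_{1} + v_{4} = v_{2} + 2·v_{10}  →  sig = (2; 1,2)
  P={4,7}:  v_{4} + v_{7} = 2·v_{10}  →  sig = (2; 2)
  P={2,8,10}:  v_{2} + v_{8} + v_{10} = v_{6}  →  sig = (3; 1)
  P={7,8,9}:  v_{7} + v_{8} + v_{9} = v_{11}  →  sig = (3; 1)
  P={2,4,8}:  v_{2} + v_{4} + v_{8} = 2·v_{6}  →  sig = (3; 2)

Hence PRS(X_Σ) =
[(2; —), (2; —), (2; —), (2; 1), (2; 1), (2; 1), (2; 1), (2; 1), (2; 1), (2; 1), (2; 1), (2; 1,1), (2; 1,1), (2; 1,1), (2; 1,2), (2; 2), (3; 1), (3; 1), (3; 2)]


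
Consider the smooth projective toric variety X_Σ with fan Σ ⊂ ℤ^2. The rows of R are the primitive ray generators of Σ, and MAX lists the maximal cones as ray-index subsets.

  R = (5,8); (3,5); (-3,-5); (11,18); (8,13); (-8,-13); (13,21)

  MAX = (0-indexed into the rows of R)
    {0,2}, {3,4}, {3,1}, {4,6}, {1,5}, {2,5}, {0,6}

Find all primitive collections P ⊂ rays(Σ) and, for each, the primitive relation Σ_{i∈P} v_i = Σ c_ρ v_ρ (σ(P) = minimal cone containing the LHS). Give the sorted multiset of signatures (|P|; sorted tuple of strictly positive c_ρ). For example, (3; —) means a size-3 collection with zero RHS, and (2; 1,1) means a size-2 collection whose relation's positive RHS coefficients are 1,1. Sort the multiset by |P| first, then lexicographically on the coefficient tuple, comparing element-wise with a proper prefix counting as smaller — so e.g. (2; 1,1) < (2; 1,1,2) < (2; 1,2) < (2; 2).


|primitive collections| = 14. Relations:

  P={1,2}:  v_{1} + v_{2} = 0 ; sig = (2; —)
  P={4,5}:  v_{4} + v_{5} = 0 ; sig = (2; —)
  P={0,1}:  v_{0} + v_{1} = v_{4} ; sig = (2; 1)
  P={0,4}:  v_{0} + v_{4} = v_{6} ; sig = (2; 1)
  P={0,5}:  v_{0} + v_{5} = v_{2} ; sig = (2; 1)
  P={1,4}:  v_{1} + v_{4} = v_{3} ; sig = (2; 1)
  P={2,3}:  v_{2} + v_{3} = v_{4} ; sig = (2; 1)
  P={2,4}:  v_{2} + v_{4} = v_{0} ; sig = (2; 1)
  P={3,5}:  v_{3} + v_{5} = v_{1} ; sig = (2; 1)
  P={5,6}:  v_{5} + v_{6} = v_{0} ; sig = (2; 1)
  P={0,3}:  v_{0} + v_{3} = 2·v_{4} ; sig = (2; 2)
  P={1,6}:  v_{1} + v_{6} = 2·v_{4} ; sig = (2; 2)
  P={2,6}:  v_{2} + v_{6} = 2·v_{0} ; sig = (2; 2)
  P={3,6}:  v_{3} + v_{6} = 3·v_{4} ; sig = (2; 3)

so the primitive-relation signature multiset is
    |P|=2: 14 collections, coeffs (), (), (1), (1), (1), (1), (1), (1), (1), (1), (2), (2), (2), (3)


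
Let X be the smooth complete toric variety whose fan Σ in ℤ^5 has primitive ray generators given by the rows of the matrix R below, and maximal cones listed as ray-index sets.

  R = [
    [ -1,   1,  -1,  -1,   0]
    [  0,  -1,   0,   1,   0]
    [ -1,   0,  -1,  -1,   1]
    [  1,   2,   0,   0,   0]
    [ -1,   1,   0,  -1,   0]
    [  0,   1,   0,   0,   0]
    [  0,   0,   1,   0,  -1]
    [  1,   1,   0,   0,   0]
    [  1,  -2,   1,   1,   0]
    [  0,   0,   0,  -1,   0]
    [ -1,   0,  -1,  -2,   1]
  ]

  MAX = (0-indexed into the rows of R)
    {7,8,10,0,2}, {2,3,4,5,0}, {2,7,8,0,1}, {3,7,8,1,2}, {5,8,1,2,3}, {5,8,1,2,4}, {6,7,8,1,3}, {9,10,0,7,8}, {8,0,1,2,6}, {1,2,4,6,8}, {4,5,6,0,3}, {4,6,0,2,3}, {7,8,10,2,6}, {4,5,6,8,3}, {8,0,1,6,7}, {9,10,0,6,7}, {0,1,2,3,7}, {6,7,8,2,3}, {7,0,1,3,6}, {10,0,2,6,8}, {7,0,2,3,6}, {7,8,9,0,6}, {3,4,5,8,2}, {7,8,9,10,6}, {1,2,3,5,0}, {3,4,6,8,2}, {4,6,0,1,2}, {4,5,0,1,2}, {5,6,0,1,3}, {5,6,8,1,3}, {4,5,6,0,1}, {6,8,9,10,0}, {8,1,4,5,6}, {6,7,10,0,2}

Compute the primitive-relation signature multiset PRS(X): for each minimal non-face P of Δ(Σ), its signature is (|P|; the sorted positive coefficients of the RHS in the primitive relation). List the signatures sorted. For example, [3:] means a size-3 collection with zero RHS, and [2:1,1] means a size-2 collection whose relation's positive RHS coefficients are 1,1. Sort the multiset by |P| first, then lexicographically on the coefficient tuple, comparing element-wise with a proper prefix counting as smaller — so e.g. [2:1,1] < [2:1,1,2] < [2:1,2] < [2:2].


20 collections generate NE(X_Σ); each relation:

  {2,9}:  v_{2} + v_{9} = v_{10}  →  sig = [2:1]
  {5,7}:  v_{5} + v_{7} = v_{3}  →  sig = [2:1]
  {1,9}:  v_{1} + v_{9} = v_{0} + v_{8}  →  sig = [2:1,1]
  {1,10}:  v_{1} + v_{10} = v_{0} + v_{2} + v_{8}  →  sig = [2:1,1,1]
  {4,7}:  v_{4} + v_{7} = v_{2} + v_{3} + v_{6}  →  sig = [2:1,1,1]
  {5,9}:  v_{5} + v_{9} = v_{2} + v_{6} + v_{7}  →  sig = [2:1,1,1]
  {3,9}:  v_{3} + v_{9} = v_{2} + v_{6} + 2·v_{7}  →  sig = [2:1,1,2]
  {5,10}:  v_{5} + v_{10} = 2·v_{2} + v_{6} + v_{7}  →  sig = [2:1,1,2]
  {3,10}:  v_{3} + v_{10} = 2·v_{2} + v_{6} + 2·v_{7}  →  sig = [2:1,2,2]
  {4,9}:  v_{4} + v_{9} = 2·v_{2} + 2·v_{6} + v_{7}  →  sig = [2:1,2,2]
  {4,10}:  v_{4} + v_{10} = 3·v_{2} + 2·v_{6} + v_{7}  →  sig = [2:1,2,3]
  {0,5,8}:  v_{0} + v_{5} + v_{8} = 0  →  sig = [3:]
  {0,3,8}:  v_{0} + v_{3} + v_{8} = v_{7}  →  sig = [3:1]
  {2,5,6}:  v_{2} + v_{5} + v_{6} = v_{4}  →  sig = [3:1]
  {0,4,8}:  v_{0} + v_{4} + v_{8} = v_{2} + v_{6}  →  sig = [3:1,1]
  {1,3,4}:  v_{1} + v_{3} + v_{4} = 2·v_{5}  →  sig = [3:2]
  {1,2,6,7}:  v_{1} + v_{2} + v_{6} + v_{7} = 0  →  sig = [4:]
  {1,2,3,6}:  v_{1} + v_{2} + v_{3} + v_{6} = v_{5}  →  sig = [4:1]
  {0,2,6,7,8}:  v_{0} + v_{2} + v_{6} + v_{7} + v_{8} = v_{9}  →  sig = [5:1]
  {0,6,7,8,10}:  v_{0} + v_{6} + v_{7} + v_{8} + v_{10} = 2·v_{9}  →  sig = [5:2]

Sorted signature multiset PRS(X):
    |P|=2: 11 collections, coeffs (1), (1), (1,1), (1,1,1), (1,1,1), (1,1,1), (1,1,2), (1,1,2), (1,2,2), (1,2,2), (1,2,3)
    |P|=3: 5 collections, coeffs (), (1), (1), (1,1), (2)
    |P|=4: 2 collections, coeffs (), (1)
    |P|=5: 2 collections, coeffs (1), (2)


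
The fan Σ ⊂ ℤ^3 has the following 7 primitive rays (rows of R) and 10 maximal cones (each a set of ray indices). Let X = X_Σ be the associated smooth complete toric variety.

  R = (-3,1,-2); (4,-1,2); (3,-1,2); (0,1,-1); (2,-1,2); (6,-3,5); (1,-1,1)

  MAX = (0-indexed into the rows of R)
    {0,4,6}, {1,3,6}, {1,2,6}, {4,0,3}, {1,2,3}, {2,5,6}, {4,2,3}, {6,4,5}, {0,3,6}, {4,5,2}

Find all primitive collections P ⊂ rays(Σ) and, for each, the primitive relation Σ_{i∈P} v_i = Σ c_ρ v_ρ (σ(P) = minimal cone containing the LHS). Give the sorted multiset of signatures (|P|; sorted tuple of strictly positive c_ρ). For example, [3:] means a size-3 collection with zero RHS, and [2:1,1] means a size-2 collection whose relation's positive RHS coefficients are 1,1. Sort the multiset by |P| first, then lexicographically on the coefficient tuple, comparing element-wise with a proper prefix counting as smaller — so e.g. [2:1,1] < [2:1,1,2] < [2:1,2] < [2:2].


Δ(Σ) — 7 vertices, 9 min non-faces:

  P={0,2}:  v_{0} + v_{2} = 0 ; sig = [2:]
  P={0,1}:  v_{0} + v_{1} = v_{3} + v_{6} ; sig = [2:1,1]
  P={0,5}:  v_{0} + v_{5} = v_{4} + v_{6} ; sig = [2:1,1]
  P={1,5}:  v_{1} + v_{5} = 3·v_{2} + v_{6} ; sig = [2:1,3]
  P={1,4}:  v_{1} + v_{4} = 2·v_{2} ; sig = [2:2]
  P={3,5}:  v_{3} + v_{5} = 2·v_{2} ; sig = [2:2]
  P={2,3,6}:  v_{2} + v_{3} + v_{6} = v_{1} ; sig = [3:1]
  P={2,4,6}:  v_{2} + v_{4} + v_{6} = v_{5} ; sig = [3:1]
  P={3,4,6}:  v_{3} + v_{4} + v_{6} = v_{2} ; sig = [3:1]

Hence PRS(X_Σ) =
{ [2:],  [2:1,1] ×2,  [2:1,3],  [2:2] ×2,  [3:1] ×3 }


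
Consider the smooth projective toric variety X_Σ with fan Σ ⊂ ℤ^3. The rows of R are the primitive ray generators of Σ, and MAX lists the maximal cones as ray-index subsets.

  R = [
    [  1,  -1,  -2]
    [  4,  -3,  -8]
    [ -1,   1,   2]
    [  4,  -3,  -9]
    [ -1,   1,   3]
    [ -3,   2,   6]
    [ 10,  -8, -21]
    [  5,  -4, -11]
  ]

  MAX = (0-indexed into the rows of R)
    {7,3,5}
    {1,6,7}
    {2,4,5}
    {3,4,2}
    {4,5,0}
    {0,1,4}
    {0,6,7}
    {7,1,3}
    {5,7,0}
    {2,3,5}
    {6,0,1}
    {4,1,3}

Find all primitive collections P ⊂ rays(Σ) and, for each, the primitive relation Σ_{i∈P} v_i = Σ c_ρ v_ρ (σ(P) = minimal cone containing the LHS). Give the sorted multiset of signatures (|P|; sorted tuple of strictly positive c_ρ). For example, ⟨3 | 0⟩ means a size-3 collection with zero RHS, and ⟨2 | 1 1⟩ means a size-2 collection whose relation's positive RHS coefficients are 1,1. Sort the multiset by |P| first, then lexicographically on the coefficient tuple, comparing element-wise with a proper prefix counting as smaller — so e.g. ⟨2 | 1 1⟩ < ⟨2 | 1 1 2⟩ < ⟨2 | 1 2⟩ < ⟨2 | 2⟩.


Minimal non-faces — 12 found among 8 rays, 12 max cones:

  • {0,2}:  v_{0} + v_{2} = 0  so sig = ⟨2 | 0⟩
  • {0,3}:  v_{0} + v_{3} = v_{7}  so sig = ⟨2 | 1⟩
  • {1,5}:  v_{1} + v_{5} = v_{0}  so sig = ⟨2 | 1⟩
  • {2,7}:  v_{2} + v_{7} = v_{3}  so sig = ⟨2 | 1⟩
  • {4,7}:  v_{4} + v_{7} = v_{1}  so sig = ⟨2 | 1⟩
  • {1,2}:  v_{1} + v_{2} = v_{3} + v_{4}  so sig = ⟨2 | 1 1⟩
  • {2,6}:  v_{2} + v_{6} = v_{1} + v_{7}  so sig = ⟨2 | 1 1⟩
  • {3,6}:  v_{3} + v_{6} = v_{1} + 2·v_{7}  so sig = ⟨2 | 1 2⟩
  • {4,6}:  v_{4} + v_{6} = v_{0} + 2·v_{1}  so sig = ⟨2 | 1 2⟩
  • {5,6}:  v_{5} + v_{6} = 2·v_{0} + v_{7}  so sig = ⟨2 | 1 2⟩
  • {3,4,5}:  v_{3} + v_{4} + v_{5} = 0  so sig = ⟨3 | 0⟩
  • {0,1,7}:  v_{0} + v_{1} + v_{7} = v_{6}  so sig = ⟨3 | 1⟩

Hence PRS(X_Σ) =
    |P|=2: 10 collections, coeffs (), (1), (1), (1), (1), (1,1), (1,1), (1,2), (1,2), (1,2)
    |P|=3: 2 collections, coeffs (), (1)


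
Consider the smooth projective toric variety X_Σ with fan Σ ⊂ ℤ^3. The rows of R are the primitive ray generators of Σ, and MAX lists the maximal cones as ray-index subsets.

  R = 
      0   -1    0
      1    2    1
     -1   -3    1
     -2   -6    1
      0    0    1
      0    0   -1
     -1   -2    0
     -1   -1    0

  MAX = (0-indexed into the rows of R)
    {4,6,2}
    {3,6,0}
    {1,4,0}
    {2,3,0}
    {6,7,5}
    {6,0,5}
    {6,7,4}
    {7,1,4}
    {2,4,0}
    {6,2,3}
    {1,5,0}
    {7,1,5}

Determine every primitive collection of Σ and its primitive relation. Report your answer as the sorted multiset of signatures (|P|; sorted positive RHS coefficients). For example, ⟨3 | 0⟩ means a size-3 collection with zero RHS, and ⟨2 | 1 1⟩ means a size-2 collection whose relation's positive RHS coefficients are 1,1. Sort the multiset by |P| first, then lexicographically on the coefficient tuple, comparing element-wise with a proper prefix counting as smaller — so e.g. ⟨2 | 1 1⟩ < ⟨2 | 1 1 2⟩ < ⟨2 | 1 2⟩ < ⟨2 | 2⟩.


Δ(Σ) — 8 vertices, 12 min non-faces:

  P = {4,5}:  v_{4} + v_{5} = 0  so sig = ⟨2 | 0⟩
  P = {0,7}:  v_{0} + v_{7} = v_{6}  so sig = ⟨2 | 1⟩
  P = {1,6}:  v_{1} + v_{6} = v_{4}  so sig = ⟨2 | 1⟩
  P = {2,5}:  v_{2} + v_{5} = v_{0} + v_{6}  so sig = ⟨2 | 1 1⟩
  P = {1,3}:  v_{1} + v_{3} = v_{0} + v_{2} + v_{4}  so sig = ⟨2 | 1 1 1⟩
  P = {1,2}:  v_{1} + v_{2} = v_{0} + 2·v_{4}  so sig = ⟨2 | 1 2⟩
  P = {2,7}:  v_{2} + v_{7} = v_{4} + 2·v_{6}  so sig = ⟨2 | 1 2⟩
  P = {3,7}:  v_{3} + v_{7} = v_{2} + 2·v_{6}  so sig = ⟨2 | 1 2⟩
  P = {3,4}:  v_{3} + v_{4} = 2·v_{2}  so sig = ⟨2 | 2⟩
  P = {3,5}:  v_{3} + v_{5} = 2·v_{0} + 2·v_{6}  so sig = ⟨2 | 2 2⟩
  P = {0,2,6}:  v_{0} + v_{2} + v_{6} = v_{3}  so sig = ⟨3 | 1⟩
  P = {0,4,6}:  v_{0} + v_{4} + v_{6} = v_{2}  so sig = ⟨3 | 1⟩

Signatures (|P|; sorted positive RHS coefficients), sorted:
[⟨2 | 0⟩, ⟨2 | 1⟩, ⟨2 | 1⟩, ⟨2 | 1 1⟩, ⟨2 | 1 1 1⟩, ⟨2 | 1 2⟩, ⟨2 | 1 2⟩, ⟨2 | 1 2⟩, ⟨2 | 2⟩, ⟨2 | 2 2⟩, ⟨3 | 1⟩, ⟨3 | 1⟩]


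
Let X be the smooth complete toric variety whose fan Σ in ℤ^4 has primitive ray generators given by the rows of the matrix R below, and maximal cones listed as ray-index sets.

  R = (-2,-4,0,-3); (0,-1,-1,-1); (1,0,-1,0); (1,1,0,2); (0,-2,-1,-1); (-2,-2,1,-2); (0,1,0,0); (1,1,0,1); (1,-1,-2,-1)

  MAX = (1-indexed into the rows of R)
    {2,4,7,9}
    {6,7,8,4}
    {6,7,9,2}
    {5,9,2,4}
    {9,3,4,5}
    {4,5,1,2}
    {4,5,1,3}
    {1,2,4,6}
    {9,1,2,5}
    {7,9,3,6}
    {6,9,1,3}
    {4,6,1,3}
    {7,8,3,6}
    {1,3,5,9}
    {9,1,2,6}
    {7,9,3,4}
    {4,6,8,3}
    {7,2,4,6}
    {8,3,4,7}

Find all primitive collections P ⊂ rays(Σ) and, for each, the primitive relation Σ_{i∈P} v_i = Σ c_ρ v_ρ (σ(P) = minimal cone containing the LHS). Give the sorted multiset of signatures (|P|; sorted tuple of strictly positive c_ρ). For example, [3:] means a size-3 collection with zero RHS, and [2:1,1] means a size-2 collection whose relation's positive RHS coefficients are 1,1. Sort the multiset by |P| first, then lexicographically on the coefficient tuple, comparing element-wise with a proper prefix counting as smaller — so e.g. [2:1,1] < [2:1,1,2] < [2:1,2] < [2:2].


11 collections generate NE(X_Σ); each relation:

  P={2,3}:  v_{2} + v_{3} = v_{9}  →  sig = [2:1]
  P={2,8}:  v_{2} + v_{8} = v_{3}  →  sig = [2:1]
  P={5,6}:  v_{5} + v_{6} = v_{1}  →  sig = [2:1]
  P={5,7}:  v_{5} + v_{7} = v_{2}  →  sig = [2:1]
  P={1,7}:  v_{1} + v_{7} = v_{2} + v_{6}  →  sig = [2:1,1]
  P={5,8}:  v_{5} + v_{8} = 2·v_{3} + v_{4} + v_{6}  →  sig = [2:1,1,2]
  P={1,8}:  v_{1} + v_{8} = 2·v_{3} + v_{4} + 2·v_{6}  →  sig = [2:1,2,2]
  P={8,9}:  v_{8} + v_{9} = 2·v_{3}  →  sig = [2:2]
  P={4,6,9}:  v_{4} + v_{6} + v_{9} = v_{5}  →  sig = [3:1]
  P={1,4,9}:  v_{1} + v_{4} + v_{9} = 2·v_{5}  →  sig = [3:2]
  P={3,4,6,7}:  v_{3} + v_{4} + v_{6} + v_{7} = 0  →  sig = [4:]

Signatures (|P|; sorted positive RHS coefficients), sorted:
{ [2:1] ×4,  [2:1,1],  [2:1,1,2],  [2:1,2,2],  [2:2],  [3:1],  [3:2],  [4:] }


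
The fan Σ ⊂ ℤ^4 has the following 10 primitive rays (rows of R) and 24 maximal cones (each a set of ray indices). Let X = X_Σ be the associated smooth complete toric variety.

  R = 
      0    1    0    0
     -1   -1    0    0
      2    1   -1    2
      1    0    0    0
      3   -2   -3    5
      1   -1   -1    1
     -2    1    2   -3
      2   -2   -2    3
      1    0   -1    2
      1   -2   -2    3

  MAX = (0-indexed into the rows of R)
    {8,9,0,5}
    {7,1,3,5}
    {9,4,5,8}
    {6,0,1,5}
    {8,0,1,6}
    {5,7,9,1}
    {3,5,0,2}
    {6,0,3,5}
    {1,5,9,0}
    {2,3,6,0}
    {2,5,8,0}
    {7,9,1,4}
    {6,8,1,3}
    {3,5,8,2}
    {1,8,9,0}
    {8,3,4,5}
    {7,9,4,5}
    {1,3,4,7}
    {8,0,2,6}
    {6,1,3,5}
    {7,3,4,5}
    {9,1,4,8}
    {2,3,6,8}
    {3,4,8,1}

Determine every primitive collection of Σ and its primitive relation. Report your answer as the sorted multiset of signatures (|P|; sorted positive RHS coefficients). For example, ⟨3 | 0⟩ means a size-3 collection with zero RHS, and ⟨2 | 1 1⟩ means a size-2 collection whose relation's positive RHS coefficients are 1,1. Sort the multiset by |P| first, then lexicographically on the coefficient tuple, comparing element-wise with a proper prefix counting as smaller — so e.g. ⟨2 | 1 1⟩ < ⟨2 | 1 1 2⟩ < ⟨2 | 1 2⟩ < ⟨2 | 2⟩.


|primitive collections| = 17. Relations:

  P={1,2}:  v_{1} + v_{2} = v_{8}  ⇒ sig = ⟨2 | 1⟩
  P={3,9}:  v_{3} + v_{9} = v_{7}  ⇒ sig = ⟨2 | 1⟩
  P={6,9}:  v_{6} + v_{9} = v_{1}  ⇒ sig = ⟨2 | 1⟩
  P={7,8}:  v_{7} + v_{8} = v_{4}  ⇒ sig = ⟨2 | 1⟩
  P={0,7}:  v_{0} + v_{7} = v_{5} + v_{8}  ⇒ sig = ⟨2 | 1 1⟩
  P={6,7}:  v_{6} + v_{7} = v_{1} + v_{3}  ⇒ sig = ⟨2 | 1 1⟩
  P={4,6}:  v_{4} + v_{6} = v_{1} + v_{3} + v_{8}  ⇒ sig = ⟨2 | 1 1 1⟩
  P={2,7}:  v_{2} + v_{7} = v_{3} + v_{5} + 2·v_{8}  ⇒ sig = ⟨2 | 1 1 2⟩
  P={2,4}:  v_{2} + v_{4} = v_{3} + v_{5} + 3·v_{8}  ⇒ sig = ⟨2 | 1 1 3⟩
  P={0,4}:  v_{0} + v_{4} = v_{5} + 2·v_{8}  ⇒ sig = ⟨2 | 1 2⟩
  P={2,9}:  v_{2} + v_{9} = v_{5} + 2·v_{8}  ⇒ sig = ⟨2 | 1 2⟩
  P={0,1,3}:  v_{0} + v_{1} + v_{3} = 0  ⇒ sig = ⟨3 | 0⟩
  P={5,6,8}:  v_{5} + v_{6} + v_{8} = 0  ⇒ sig = ⟨3 | 0⟩
  P={0,3,8}:  v_{0} + v_{3} + v_{8} = v_{2}  ⇒ sig = ⟨3 | 1⟩
  P={1,5,8}:  v_{1} + v_{5} + v_{8} = v_{9}  ⇒ sig = ⟨3 | 1⟩
  P={1,4,5}:  v_{1} + v_{4} + v_{5} = v_{7} + v_{9}  ⇒ sig = ⟨3 | 1 1⟩
  P={2,5,6}:  v_{2} + v_{5} + v_{6} = v_{0} + v_{3}  ⇒ sig = ⟨3 | 1 1⟩

Hence PRS(X_Σ) =
    ⟨2 | 1⟩
    ⟨2 | 1⟩
    ⟨2 | 1⟩
    ⟨2 | 1⟩
    ⟨2 | 1 1⟩
    ⟨2 | 1 1⟩
    ⟨2 | 1 1 1⟩
    ⟨2 | 1 1 2⟩
    ⟨2 | 1 1 3⟩
    ⟨2 | 1 2⟩
    ⟨2 | 1 2⟩
    ⟨3 | 0⟩
    ⟨3 | 0⟩
    ⟨3 | 1⟩
    ⟨3 | 1⟩
    ⟨3 | 1 1⟩
    ⟨3 | 1 1⟩


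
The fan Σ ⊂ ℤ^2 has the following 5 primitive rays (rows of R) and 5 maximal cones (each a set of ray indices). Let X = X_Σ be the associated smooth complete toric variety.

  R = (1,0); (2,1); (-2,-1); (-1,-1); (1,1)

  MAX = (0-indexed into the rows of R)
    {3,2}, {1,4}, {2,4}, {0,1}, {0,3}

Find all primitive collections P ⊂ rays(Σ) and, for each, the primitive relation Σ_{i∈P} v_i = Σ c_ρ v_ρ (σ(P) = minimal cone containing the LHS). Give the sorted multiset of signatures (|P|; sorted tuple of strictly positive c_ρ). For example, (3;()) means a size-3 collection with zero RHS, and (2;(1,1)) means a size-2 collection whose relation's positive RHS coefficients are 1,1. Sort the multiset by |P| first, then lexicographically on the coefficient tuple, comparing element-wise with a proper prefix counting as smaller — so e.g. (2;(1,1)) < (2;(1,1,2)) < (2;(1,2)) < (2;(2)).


|primitive collections| = 5. Relations:

  {1,2}:  v_{1} + v_{2} = 0  →  sig = (2;())
  {3,4}:  v_{3} + v_{4} = 0  →  sig = (2;())
  {0,2}:  v_{0} + v_{2} = v_{3}  →  sig = (2;(1))
  {0,4}:  v_{0} + v_{4} = v_{1}  →  sig = (2;(1))
  {1,3}:  v_{1} + v_{3} = v_{0}  →  sig = (2;(1))

Sorted signature multiset PRS(X):
{ (2;()) ×2,  (2;(1)) ×3 }


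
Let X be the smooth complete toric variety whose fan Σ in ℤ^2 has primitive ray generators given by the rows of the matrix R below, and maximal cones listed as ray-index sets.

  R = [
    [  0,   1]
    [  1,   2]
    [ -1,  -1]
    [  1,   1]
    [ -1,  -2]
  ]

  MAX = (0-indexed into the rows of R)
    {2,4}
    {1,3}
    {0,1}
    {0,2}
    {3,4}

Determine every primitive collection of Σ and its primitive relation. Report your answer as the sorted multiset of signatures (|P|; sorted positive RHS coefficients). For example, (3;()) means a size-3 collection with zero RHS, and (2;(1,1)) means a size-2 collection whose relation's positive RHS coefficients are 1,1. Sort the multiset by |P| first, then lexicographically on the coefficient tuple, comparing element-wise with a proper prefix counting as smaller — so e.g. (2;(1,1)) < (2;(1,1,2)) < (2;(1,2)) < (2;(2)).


Σ has 5 primitive collections:

  P = {1,4}:  v_{1} + v_{4} = 0 — sig = (2;())
  P = {2,3}:  v_{2} + v_{3} = 0 — sig = (2;())
  P = {0,3}:  v_{0} + v_{3} = v_{1} — sig = (2;(1))
  P = {0,4}:  v_{0} + v_{4} = v_{2} — sig = (2;(1))
  P = {1,2}:  v_{1} + v_{2} = v_{0} — sig = (2;(1))

Signatures (|P|; sorted positive RHS coefficients), sorted:
    |P|=2: 5 collections, coeffs (), (), (1), (1), (1)


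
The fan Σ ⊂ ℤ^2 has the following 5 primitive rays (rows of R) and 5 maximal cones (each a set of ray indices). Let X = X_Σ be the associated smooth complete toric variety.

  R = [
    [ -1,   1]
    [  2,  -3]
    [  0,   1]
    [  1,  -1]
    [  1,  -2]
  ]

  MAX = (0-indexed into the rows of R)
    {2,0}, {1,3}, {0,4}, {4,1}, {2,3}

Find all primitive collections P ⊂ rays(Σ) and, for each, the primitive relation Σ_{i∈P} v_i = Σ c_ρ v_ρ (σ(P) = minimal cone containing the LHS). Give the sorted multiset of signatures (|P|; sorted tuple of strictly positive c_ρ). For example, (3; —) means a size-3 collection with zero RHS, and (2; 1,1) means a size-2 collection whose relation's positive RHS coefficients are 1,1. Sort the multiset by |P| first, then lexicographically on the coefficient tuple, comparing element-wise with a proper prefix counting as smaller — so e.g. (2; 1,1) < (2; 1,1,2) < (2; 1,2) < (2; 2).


5 minimal non-faces of Δ(Σ) (on 5 rays):

  P={0,3}:  v_{0} + v_{3} = 0  ⟹  sig = (2; —)
  P={0,1}:  v_{0} + v_{1} = v_{4}  ⟹  sig = (2; 1)
  P={2,4}:  v_{2} + v_{4} = v_{3}  ⟹  sig = (2; 1)
  P={3,4}:  v_{3} + v_{4} = v_{1}  ⟹  sig = (2; 1)
  P={1,2}:  v_{1} + v_{2} = 2·v_{3}  ⟹  sig = (2; 2)

Hence PRS(X_Σ) =
{ (2; —),  (2; 1) ×3,  (2; 2) }


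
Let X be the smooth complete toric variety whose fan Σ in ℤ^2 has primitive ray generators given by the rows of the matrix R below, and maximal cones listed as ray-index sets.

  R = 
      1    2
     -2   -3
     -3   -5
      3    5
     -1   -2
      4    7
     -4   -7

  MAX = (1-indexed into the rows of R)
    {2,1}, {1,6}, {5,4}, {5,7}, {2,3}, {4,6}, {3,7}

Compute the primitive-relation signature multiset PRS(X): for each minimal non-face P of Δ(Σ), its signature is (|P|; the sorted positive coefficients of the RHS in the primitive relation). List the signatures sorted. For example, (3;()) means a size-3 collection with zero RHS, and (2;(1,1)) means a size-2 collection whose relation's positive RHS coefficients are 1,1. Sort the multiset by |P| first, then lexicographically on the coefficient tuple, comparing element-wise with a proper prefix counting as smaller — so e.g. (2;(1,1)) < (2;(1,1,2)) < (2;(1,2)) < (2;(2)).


Minimal non-faces — 14 found among 7 rays, 7 max cones:

  P={1,5}:  v_{1} + v_{5} = 0 — sig = (2;())
  P={3,4}:  v_{3} + v_{4} = 0 — sig = (2;())
  P={6,7}:  v_{6} + v_{7} = 0 — sig = (2;())
  P={1,3}:  v_{1} + v_{3} = v_{2} — sig = (2;(1))
  P={1,4}:  v_{1} + v_{4} = v_{6} — sig = (2;(1))
  P={1,7}:  v_{1} + v_{7} = v_{3} — sig = (2;(1))
  P={2,4}:  v_{2} + v_{4} = v_{1} — sig = (2;(1))
  P={2,5}:  v_{2} + v_{5} = v_{3} — sig = (2;(1))
  P={3,5}:  v_{3} + v_{5} = v_{7} — sig = (2;(1))
  P={3,6}:  v_{3} + v_{6} = v_{1} — sig = (2;(1))
  P={4,7}:  v_{4} + v_{7} = v_{5} — sig = (2;(1))
  P={5,6}:  v_{5} + v_{6} = v_{4} — sig = (2;(1))
  P={2,6}:  v_{2} + v_{6} = 2·v_{1} — sig = (2;(2))
  P={2,7}:  v_{2} + v_{7} = 2·v_{3} — sig = (2;(2))

Sorted signature multiset PRS(X):
    |P|=2: 14 collections, coeffs (), (), (), (1), (1), (1), (1), (1), (1), (1), (1), (1), (2), (2)
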